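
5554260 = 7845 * 708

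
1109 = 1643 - 534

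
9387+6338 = 15725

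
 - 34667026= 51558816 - 86225842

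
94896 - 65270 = 29626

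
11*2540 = 27940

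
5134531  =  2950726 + 2183805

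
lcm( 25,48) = 1200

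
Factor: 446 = 2^1*223^1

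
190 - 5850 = -5660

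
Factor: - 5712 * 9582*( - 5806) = 2^6 * 3^2*7^1*17^1*1597^1 * 2903^1  =  317776221504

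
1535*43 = 66005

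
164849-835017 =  - 670168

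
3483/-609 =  - 6 + 57/203 = - 5.72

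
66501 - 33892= 32609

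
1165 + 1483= 2648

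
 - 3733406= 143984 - 3877390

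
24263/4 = 6065 + 3/4 = 6065.75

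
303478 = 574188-270710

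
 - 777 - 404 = -1181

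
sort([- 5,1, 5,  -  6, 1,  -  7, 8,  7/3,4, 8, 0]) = [ -7,-6, - 5,0,1,1,7/3, 4,5,8,8]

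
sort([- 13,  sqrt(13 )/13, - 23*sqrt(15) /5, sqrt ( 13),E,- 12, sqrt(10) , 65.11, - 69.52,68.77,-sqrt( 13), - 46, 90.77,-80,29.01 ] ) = [- 80, - 69.52,-46,  -  23 * sqrt( 15)/5, - 13, - 12,- sqrt(13), sqrt(13 )/13, E,sqrt( 10 ), sqrt(13 ),29.01, 65.11, 68.77,90.77 ]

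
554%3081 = 554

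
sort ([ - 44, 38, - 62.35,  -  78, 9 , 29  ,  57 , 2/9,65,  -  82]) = [-82, - 78, - 62.35, - 44, 2/9, 9, 29 , 38,57,65 ] 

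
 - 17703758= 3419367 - 21123125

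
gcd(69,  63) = 3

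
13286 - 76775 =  - 63489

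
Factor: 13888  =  2^6*7^1 *31^1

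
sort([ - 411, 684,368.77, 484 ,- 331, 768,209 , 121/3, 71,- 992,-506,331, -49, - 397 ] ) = [-992, - 506, - 411,-397, - 331, - 49, 121/3,71, 209, 331, 368.77, 484, 684, 768 ] 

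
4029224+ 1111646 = 5140870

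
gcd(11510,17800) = 10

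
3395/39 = 87  +  2/39 = 87.05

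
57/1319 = 57/1319  =  0.04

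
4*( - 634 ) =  - 2536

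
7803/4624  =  27/16 = 1.69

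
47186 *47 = 2217742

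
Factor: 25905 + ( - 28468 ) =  - 2563 = - 11^1*233^1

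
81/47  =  81/47 = 1.72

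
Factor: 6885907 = 7^1*983701^1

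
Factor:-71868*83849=-6026059932 = - 2^2*3^1*53^1*113^1*191^1*439^1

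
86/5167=86/5167  =  0.02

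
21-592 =  -  571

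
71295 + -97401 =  - 26106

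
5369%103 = 13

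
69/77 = 69/77 = 0.90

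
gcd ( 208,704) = 16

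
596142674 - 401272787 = 194869887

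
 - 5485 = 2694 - 8179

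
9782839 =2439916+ 7342923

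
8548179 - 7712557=835622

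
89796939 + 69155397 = 158952336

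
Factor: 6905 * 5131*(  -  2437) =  -5^1* 7^1*733^1*1381^1*2437^1 = - 86341825535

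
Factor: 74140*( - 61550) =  - 2^3*5^3*11^1*337^1*1231^1= - 4563317000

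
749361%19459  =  9919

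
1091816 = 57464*19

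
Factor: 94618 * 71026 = 2^2*17^1*2089^1*47309^1 = 6720338068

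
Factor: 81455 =5^1*11^1*1481^1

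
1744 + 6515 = 8259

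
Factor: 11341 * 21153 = 3^1* 11^2*641^1*1031^1 = 239896173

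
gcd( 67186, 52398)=2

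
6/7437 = 2/2479 = 0.00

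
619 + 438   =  1057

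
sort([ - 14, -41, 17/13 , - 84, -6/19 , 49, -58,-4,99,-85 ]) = [ - 85,- 84,  -  58, - 41, - 14,  -  4, - 6/19,  17/13,49, 99]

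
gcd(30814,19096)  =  434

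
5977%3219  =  2758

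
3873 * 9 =34857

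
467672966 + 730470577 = 1198143543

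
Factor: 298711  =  7^1*139^1*307^1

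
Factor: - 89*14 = - 1246 = -2^1*7^1*89^1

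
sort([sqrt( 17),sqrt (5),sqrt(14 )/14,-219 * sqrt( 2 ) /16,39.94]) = [-219*sqrt ( 2) /16, sqrt( 14)/14,sqrt( 5) , sqrt(17),39.94]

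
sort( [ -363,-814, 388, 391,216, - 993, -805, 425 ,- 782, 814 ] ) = [ - 993, - 814, - 805, - 782,- 363,216,388, 391, 425, 814] 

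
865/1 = 865=865.00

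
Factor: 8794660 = 2^2*5^1*7^1*62819^1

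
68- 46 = 22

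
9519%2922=753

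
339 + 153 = 492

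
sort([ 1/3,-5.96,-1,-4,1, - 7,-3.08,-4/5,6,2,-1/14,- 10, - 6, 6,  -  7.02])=[ - 10 ,  -  7.02,-7 ,- 6, - 5.96,-4, - 3.08,-1,-4/5, - 1/14,1/3, 1, 2,6 , 6 ]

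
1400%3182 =1400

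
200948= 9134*22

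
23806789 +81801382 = 105608171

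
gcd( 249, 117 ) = 3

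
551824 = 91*6064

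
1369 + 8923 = 10292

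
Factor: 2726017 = 7^2*55633^1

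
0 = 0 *750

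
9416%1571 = 1561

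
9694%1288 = 678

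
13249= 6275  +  6974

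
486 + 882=1368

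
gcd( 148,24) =4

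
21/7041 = 7/2347 = 0.00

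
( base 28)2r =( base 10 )83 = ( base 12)6b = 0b1010011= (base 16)53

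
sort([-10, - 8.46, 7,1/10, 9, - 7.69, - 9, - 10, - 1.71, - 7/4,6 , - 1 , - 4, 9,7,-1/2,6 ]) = [-10 ,-10, - 9, - 8.46, - 7.69, - 4,-7/4, -1.71, - 1,- 1/2,1/10,6,6 , 7,7,9,  9]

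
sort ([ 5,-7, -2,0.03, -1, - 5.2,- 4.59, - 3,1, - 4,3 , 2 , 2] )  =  [ - 7, - 5.2, - 4.59 , - 4, - 3, - 2  ,-1, 0.03,  1,  2, 2, 3, 5 ]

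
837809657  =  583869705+253939952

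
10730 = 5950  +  4780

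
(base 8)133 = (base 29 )34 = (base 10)91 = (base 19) 4F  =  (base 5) 331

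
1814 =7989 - 6175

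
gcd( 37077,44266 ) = 1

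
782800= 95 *8240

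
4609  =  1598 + 3011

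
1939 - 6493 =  - 4554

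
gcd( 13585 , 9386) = 247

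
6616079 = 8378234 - 1762155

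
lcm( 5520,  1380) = 5520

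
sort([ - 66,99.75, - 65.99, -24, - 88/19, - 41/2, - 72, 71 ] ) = [ -72  , - 66, - 65.99, - 24, - 41/2, - 88/19,  71,99.75]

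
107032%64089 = 42943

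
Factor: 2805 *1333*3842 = 2^1*3^1*5^1*11^1*17^2*31^1*43^1*113^1 = 14365487730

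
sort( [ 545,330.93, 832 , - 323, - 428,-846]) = [ - 846,-428, - 323, 330.93,545, 832]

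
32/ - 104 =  - 1 + 9/13 = -  0.31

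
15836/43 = 15836/43  =  368.28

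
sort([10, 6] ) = [6, 10]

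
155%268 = 155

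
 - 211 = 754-965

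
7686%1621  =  1202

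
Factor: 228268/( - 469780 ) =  - 5^ ( - 1 )*83^( - 1)*149^1 * 283^( - 1)*383^1 = -57067/117445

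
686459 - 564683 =121776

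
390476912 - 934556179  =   - 544079267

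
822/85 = 9 + 57/85 = 9.67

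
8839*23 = 203297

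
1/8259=1/8259 = 0.00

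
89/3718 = 89/3718 =0.02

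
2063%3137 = 2063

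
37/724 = 37/724 = 0.05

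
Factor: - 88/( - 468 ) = 22/117 =2^1*3^ ( -2)*11^1 *13^( - 1 ) 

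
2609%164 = 149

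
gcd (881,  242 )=1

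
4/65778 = 2/32889=0.00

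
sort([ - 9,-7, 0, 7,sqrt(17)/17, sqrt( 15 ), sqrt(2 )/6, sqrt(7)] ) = [  -  9,-7,0,sqrt(2 )/6, sqrt(17 )/17,sqrt( 7),sqrt(15 ), 7]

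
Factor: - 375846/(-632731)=2^1*3^1 * 11^( - 1)*37^1 * 97^( - 1) * 593^( - 1 )* 1693^1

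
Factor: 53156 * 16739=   2^2*19^1*97^1*137^1*881^1  =  889778284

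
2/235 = 2/235= 0.01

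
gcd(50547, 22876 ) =7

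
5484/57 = 96 + 4/19  =  96.21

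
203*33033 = 6705699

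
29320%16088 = 13232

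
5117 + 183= 5300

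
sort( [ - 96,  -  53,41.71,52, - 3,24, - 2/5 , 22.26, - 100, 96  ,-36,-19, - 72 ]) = [ -100, - 96,  -  72, - 53,  -  36,- 19,  -  3,-2/5,22.26, 24, 41.71, 52, 96]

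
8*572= 4576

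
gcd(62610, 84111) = 3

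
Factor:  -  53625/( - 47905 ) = 75/67 = 3^1*5^2*67^( - 1 )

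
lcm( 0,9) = 0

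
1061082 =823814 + 237268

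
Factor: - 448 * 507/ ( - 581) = 2^6* 3^1 * 13^2 * 83^ ( -1)= 32448/83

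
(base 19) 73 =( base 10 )136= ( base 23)5l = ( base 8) 210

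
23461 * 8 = 187688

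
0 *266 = 0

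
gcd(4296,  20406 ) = 1074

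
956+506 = 1462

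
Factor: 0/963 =0 = 0^1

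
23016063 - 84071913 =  - 61055850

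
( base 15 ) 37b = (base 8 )1427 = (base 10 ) 791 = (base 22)1DL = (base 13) 48b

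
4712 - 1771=2941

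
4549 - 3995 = 554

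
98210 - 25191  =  73019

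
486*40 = 19440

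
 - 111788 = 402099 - 513887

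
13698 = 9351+4347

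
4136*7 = 28952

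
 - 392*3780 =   -  1481760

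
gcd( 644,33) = 1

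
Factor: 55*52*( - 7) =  - 2^2* 5^1*7^1*11^1*13^1 = - 20020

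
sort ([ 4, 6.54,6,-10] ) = [ - 10,  4,6,6.54]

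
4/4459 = 4/4459 = 0.00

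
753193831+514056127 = 1267249958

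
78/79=78/79 = 0.99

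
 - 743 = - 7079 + 6336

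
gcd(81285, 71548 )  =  1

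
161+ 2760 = 2921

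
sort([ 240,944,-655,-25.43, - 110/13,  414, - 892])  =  [ - 892, - 655,- 25.43,-110/13,240, 414, 944 ]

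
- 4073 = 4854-8927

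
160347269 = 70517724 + 89829545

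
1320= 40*33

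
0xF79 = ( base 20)9I1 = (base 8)7571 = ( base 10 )3961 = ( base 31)43O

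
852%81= 42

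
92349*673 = 62150877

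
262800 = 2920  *90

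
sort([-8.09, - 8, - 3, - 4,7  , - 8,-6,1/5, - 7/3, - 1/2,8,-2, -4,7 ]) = [ - 8.09, - 8, - 8, - 6, - 4 ,-4, - 3, - 7/3, - 2, - 1/2,1/5,7 , 7,8 ]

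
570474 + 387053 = 957527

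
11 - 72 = -61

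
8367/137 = 8367/137 = 61.07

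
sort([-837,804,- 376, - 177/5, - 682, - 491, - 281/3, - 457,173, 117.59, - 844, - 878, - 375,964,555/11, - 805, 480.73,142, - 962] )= [ - 962, - 878, - 844, - 837,  -  805,-682,  -  491,-457,-376 , - 375, - 281/3, - 177/5, 555/11,117.59,142, 173,480.73, 804, 964 ] 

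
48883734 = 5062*9657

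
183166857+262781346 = 445948203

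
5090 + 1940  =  7030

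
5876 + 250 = 6126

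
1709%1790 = 1709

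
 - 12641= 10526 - 23167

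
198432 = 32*6201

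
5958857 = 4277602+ 1681255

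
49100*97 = 4762700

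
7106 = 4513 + 2593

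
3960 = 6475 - 2515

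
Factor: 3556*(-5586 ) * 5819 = -115587545304 = -  2^3*3^1*7^3* 11^1* 19^1*23^2*127^1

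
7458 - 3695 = 3763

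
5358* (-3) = -16074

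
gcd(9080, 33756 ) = 4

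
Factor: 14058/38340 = 11/30= 2^( - 1)*3^( - 1)*5^(- 1 ) * 11^1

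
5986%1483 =54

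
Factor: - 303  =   - 3^1*101^1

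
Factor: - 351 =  - 3^3*13^1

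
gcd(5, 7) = 1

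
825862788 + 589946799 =1415809587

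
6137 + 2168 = 8305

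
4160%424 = 344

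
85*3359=285515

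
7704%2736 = 2232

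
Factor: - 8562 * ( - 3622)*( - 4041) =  - 2^2*3^3 *449^1*1427^1 * 1811^1= - 125317730124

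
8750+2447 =11197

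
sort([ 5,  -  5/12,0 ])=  [ - 5/12,0,5]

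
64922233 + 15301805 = 80224038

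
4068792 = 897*4536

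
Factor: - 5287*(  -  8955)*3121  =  3^2* 5^1*17^1*199^1*311^1*3121^1 = 147764010285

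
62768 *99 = 6214032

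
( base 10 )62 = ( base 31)20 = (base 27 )28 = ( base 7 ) 116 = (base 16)3E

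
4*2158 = 8632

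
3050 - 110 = 2940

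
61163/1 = 61163 = 61163.00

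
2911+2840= 5751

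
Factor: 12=2^2*3^1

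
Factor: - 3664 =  - 2^4*229^1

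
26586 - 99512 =-72926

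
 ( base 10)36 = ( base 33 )13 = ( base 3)1100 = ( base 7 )51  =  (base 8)44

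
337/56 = 337/56 = 6.02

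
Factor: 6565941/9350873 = 3^4* 7^(  -  1 )*61^ ( - 2 )*103^1*359^( - 1 )*787^1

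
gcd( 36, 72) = 36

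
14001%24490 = 14001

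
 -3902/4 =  - 976 + 1/2 = - 975.50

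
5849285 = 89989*65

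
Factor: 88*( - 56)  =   - 2^6*7^1*11^1= -4928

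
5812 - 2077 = 3735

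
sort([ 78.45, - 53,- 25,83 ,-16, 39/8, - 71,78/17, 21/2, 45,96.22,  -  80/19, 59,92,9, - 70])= [-71,-70, - 53, - 25, - 16,-80/19,  78/17, 39/8 , 9,21/2,45, 59, 78.45, 83, 92, 96.22]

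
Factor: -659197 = - 7^2*11^1*1223^1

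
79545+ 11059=90604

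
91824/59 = 1556+20/59 = 1556.34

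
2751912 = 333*8264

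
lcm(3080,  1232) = 6160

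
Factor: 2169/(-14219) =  - 3^2*59^ (  -  1) = - 9/59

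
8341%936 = 853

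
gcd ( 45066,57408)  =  6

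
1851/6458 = 1851/6458 = 0.29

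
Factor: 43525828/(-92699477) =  - 2^2*13^( - 1)* 431^1  *25247^1 * 7130729^( - 1 ) 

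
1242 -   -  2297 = 3539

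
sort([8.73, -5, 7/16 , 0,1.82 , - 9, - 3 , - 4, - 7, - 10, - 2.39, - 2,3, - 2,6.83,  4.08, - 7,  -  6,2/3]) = [ - 10, - 9,-7, - 7, - 6, - 5, - 4, - 3, - 2.39, - 2 , - 2,0, 7/16,2/3,1.82, 3,4.08, 6.83,8.73]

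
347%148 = 51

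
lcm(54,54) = 54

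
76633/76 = 76633/76 = 1008.33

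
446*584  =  260464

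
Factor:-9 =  - 3^2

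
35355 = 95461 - 60106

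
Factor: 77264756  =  2^2*71^1*272059^1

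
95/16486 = 95/16486  =  0.01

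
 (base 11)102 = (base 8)173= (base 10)123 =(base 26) 4j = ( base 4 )1323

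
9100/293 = 9100/293=31.06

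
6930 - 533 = 6397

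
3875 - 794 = 3081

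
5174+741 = 5915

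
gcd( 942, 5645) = 1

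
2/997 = 2/997 = 0.00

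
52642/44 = 1196 + 9/22 = 1196.41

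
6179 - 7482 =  - 1303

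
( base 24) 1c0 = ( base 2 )1101100000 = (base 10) 864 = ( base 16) 360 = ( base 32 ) R0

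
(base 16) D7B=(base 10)3451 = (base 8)6573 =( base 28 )4b7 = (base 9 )4654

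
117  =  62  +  55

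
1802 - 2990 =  -1188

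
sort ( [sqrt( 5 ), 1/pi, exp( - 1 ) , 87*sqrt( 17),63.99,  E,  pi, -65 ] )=[ - 65,1/pi,exp (  -  1), sqrt(5),E,pi,63.99,87 * sqrt ( 17 ) ] 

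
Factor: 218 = 2^1*109^1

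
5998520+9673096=15671616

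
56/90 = 28/45 = 0.62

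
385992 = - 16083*( - 24 ) 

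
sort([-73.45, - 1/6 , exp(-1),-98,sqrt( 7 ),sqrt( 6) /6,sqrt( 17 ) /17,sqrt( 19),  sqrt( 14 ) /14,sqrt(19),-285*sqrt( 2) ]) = [ - 285*sqrt(2), -98,-73.45,-1/6,  sqrt( 17 ) /17,  sqrt ( 14 ) /14,exp( - 1), sqrt( 6 ) /6, sqrt( 7 ),sqrt(19), sqrt( 19 ) ]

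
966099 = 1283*753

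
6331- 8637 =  - 2306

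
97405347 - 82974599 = 14430748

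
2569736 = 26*98836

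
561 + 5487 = 6048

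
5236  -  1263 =3973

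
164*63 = 10332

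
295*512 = 151040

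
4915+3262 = 8177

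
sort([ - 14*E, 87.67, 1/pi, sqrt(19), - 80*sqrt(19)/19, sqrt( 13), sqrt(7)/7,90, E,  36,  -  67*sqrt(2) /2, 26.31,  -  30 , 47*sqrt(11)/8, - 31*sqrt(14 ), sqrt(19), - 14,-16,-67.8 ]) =[ - 31*sqrt( 14 ),  -  67.8, - 67*sqrt(2)/2,-14 * E, - 30,- 80* sqrt( 19 )/19, - 16, - 14, 1/pi,sqrt(7 ) /7, E,  sqrt(13), sqrt(19 ), sqrt(19), 47 * sqrt( 11 ) /8,26.31,  36, 87.67, 90 ]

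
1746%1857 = 1746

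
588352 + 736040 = 1324392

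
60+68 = 128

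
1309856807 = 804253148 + 505603659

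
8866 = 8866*1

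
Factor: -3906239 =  - 1861^1*2099^1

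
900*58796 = 52916400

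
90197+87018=177215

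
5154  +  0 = 5154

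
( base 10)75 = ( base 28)2J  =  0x4B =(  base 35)25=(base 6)203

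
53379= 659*81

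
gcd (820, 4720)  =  20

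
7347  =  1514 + 5833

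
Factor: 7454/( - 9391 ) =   -  2^1*3727^1*9391^( - 1)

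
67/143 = 67/143 = 0.47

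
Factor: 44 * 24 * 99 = 2^5 * 3^3*11^2 =104544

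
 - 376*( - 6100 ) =2293600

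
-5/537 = - 5/537  =  - 0.01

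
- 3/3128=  - 1 + 3125/3128  =  - 0.00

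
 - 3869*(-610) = 2360090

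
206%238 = 206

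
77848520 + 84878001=162726521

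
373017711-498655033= - 125637322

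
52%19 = 14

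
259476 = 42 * 6178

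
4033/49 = 4033/49 = 82.31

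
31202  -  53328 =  -22126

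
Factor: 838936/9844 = 2^1*7^1*23^( - 1)*71^1 * 107^(-1)*211^1 = 209734/2461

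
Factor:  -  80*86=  - 6880 = -2^5 *5^1*43^1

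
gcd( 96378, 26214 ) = 6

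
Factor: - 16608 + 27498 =2^1*3^2*5^1*11^2=10890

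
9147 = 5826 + 3321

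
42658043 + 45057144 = 87715187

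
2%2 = 0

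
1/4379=1/4379 = 0.00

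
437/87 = 437/87 = 5.02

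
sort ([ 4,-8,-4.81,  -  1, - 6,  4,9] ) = [ - 8,-6, -4.81,-1, 4, 4, 9]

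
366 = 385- 19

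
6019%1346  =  635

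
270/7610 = 27/761 = 0.04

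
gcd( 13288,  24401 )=1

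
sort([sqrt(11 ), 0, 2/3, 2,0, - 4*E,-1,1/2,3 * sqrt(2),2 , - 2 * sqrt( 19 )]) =[ - 4*E, - 2*sqrt(19),  -  1 , 0,0, 1/2, 2/3,2, 2, sqrt( 11 ),3*sqrt( 2) ] 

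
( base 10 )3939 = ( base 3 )12101220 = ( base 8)7543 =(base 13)1a40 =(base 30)4b9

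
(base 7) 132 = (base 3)2200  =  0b1001000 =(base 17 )44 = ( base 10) 72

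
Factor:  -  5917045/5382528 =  - 2^( - 7) * 3^( - 1)*5^1 * 107^( - 1 )* 131^( - 1)*1183409^1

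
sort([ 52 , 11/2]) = [ 11/2, 52]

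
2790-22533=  - 19743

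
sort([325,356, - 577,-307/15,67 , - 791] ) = [ - 791, - 577, - 307/15, 67,  325,356] 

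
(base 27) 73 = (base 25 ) 7h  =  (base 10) 192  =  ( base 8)300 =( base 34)5M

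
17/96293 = 17/96293 = 0.00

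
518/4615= 518/4615= 0.11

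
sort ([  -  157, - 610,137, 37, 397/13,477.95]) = [ - 610, - 157,397/13,  37, 137,477.95] 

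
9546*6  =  57276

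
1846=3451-1605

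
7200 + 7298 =14498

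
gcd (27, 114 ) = 3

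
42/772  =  21/386 = 0.05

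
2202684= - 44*( - 50061)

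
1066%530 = 6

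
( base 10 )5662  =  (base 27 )7kj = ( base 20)e32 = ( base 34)4UI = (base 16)161e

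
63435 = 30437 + 32998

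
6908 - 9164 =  - 2256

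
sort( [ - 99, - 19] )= [  -  99,  -  19] 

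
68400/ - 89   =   - 68400/89= - 768.54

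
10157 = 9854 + 303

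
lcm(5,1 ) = 5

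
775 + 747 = 1522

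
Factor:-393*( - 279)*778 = 2^1*3^3*31^1 * 131^1*389^1 = 85305366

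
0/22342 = 0 = 0.00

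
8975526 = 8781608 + 193918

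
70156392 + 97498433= 167654825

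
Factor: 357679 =7^1*37^1*1381^1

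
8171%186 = 173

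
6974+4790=11764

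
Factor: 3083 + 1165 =4248= 2^3 * 3^2 * 59^1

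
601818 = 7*85974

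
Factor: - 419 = -419^1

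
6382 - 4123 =2259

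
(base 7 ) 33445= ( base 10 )8461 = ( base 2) 10000100001101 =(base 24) egd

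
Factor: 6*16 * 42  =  4032 = 2^6*3^2*7^1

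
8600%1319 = 686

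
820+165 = 985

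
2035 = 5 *407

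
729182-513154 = 216028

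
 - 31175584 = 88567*( - 352) 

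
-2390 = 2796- 5186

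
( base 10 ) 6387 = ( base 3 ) 22202120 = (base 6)45323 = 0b1100011110011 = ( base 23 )C1G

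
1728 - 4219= - 2491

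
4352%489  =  440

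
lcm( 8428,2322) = 227556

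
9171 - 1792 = 7379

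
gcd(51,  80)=1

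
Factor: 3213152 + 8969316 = 12182468=2^2*881^1*3457^1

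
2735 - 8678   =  -5943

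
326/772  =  163/386 = 0.42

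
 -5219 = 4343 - 9562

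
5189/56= 5189/56 = 92.66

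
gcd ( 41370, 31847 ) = 1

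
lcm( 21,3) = 21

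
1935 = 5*387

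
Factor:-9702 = -2^1*3^2*7^2 * 11^1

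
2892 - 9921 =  - 7029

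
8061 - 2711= 5350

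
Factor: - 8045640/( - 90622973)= 2^3*3^2*5^1*7^ (-1 )*43^( - 1)*22349^1*301073^( - 1 ) 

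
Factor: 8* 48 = 2^7 * 3^1 = 384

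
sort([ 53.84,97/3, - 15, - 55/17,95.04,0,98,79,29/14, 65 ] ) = [ - 15 , - 55/17, 0,29/14, 97/3,  53.84, 65,79,95.04, 98 ]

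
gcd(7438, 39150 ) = 2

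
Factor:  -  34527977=- 11^1*79^1*39733^1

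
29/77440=29/77440 = 0.00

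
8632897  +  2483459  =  11116356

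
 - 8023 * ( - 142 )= 1139266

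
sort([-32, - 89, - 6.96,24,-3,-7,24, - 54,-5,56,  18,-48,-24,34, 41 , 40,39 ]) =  [  -  89,-54,  -  48, - 32,-24, - 7, - 6.96, - 5,-3,18,  24,24,34, 39,40 , 41,56 ]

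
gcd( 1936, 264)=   88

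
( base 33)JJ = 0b1010000110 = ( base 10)646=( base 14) 342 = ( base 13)3a9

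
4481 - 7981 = -3500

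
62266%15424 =570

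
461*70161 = 32344221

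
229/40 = 229/40 = 5.72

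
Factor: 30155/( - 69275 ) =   -  37/85 = - 5^( - 1)*17^(-1) * 37^1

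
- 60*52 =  - 3120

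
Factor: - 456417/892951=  - 3^2*13^1*47^1*  83^1*892951^ ( - 1)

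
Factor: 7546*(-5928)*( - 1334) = 2^5 * 3^1*7^3*11^1 * 13^1*19^1 *23^1 * 29^1 =59673405792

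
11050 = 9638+1412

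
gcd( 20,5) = 5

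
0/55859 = 0 = 0.00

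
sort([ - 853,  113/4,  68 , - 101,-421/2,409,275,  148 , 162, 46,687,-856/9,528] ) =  [  -  853, - 421/2, - 101, - 856/9 , 113/4, 46  ,  68, 148,162,275 , 409,  528,687 ] 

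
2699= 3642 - 943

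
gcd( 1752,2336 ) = 584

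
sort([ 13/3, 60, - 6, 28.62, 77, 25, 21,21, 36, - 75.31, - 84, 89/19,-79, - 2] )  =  [ - 84 , - 79, - 75.31, - 6, - 2,  13/3, 89/19, 21, 21 , 25,28.62, 36 , 60,77 ] 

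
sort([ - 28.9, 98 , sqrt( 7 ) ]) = [-28.9,sqrt( 7 ), 98 ]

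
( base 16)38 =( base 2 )111000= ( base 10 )56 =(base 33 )1n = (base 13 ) 44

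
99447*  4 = 397788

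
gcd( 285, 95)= 95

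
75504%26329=22846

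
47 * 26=1222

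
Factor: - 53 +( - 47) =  - 2^2*5^2 = - 100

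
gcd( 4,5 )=1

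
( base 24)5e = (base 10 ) 134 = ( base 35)3T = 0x86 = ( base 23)5j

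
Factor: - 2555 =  - 5^1 * 7^1*73^1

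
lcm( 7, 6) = 42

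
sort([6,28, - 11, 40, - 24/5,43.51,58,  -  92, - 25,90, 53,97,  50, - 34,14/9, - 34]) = [ - 92, - 34 , - 34,  -  25, - 11, - 24/5,14/9,6,28,40,43.51, 50, 53,  58, 90,97]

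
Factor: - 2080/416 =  - 5 = - 5^1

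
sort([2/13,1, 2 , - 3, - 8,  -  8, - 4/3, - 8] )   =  [ - 8,-8, - 8,-3, - 4/3, 2/13, 1, 2] 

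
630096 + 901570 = 1531666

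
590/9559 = 590/9559 = 0.06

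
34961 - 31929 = 3032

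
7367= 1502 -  - 5865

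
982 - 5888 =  - 4906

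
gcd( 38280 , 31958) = 58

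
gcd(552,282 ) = 6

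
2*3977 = 7954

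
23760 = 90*264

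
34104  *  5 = 170520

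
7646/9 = 7646/9 = 849.56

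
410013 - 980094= - 570081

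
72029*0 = 0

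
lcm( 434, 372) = 2604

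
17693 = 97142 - 79449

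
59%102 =59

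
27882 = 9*3098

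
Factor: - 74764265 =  - 5^1 * 127^1 * 281^1*  419^1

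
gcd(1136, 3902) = 2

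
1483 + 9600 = 11083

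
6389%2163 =2063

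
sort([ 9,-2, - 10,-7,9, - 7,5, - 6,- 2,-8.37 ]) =[ - 10, - 8.37, - 7, - 7, - 6 , - 2, - 2, 5, 9,9 ] 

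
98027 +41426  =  139453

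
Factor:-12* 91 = -2^2*3^1*7^1 *13^1 = -1092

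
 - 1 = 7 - 8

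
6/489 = 2/163  =  0.01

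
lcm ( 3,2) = 6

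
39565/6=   6594+1/6  =  6594.17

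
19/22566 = 19/22566=0.00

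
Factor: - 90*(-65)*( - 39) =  - 228150 = - 2^1*3^3*  5^2*13^2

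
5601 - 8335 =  - 2734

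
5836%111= 64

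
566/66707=566/66707  =  0.01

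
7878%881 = 830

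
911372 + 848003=1759375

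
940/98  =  470/49 = 9.59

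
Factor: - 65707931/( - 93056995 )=5^ ( - 1 )*251^( - 1 )*601^1*74149^( - 1 )*109331^1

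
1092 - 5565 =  - 4473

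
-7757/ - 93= 7757/93 = 83.41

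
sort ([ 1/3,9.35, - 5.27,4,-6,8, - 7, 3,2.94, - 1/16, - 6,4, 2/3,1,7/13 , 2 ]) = [-7, - 6, - 6, - 5.27, - 1/16, 1/3,7/13,2/3,1,2,2.94,3,4,4  ,  8,9.35 ] 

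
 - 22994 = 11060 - 34054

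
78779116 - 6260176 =72518940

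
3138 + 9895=13033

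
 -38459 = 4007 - 42466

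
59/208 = 59/208 = 0.28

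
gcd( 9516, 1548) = 12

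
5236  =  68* 77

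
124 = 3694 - 3570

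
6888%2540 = 1808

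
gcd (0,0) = 0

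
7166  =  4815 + 2351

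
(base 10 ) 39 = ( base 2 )100111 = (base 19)21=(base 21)1I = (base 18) 23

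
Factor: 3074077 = 59^1*52103^1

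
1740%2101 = 1740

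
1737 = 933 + 804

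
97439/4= 24359+3/4=   24359.75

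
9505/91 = 104 + 41/91 = 104.45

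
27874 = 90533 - 62659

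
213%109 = 104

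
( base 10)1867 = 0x74B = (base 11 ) 1448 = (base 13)b08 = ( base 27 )2F4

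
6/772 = 3/386 = 0.01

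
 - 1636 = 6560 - 8196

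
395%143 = 109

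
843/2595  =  281/865 = 0.32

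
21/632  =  21/632 = 0.03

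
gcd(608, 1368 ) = 152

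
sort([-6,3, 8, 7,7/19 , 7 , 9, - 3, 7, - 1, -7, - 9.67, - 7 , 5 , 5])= [-9.67, - 7, - 7, - 6, - 3,  -  1,7/19, 3, 5,5,7, 7, 7,8,9 ]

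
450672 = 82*5496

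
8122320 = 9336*870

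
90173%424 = 285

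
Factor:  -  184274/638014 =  - 199/689 = - 13^( - 1 ) * 53^ (  -  1)*199^1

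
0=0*1395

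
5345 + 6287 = 11632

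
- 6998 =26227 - 33225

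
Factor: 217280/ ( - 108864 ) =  - 485/243= - 3^( - 5) * 5^1*97^1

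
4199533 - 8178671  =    -  3979138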